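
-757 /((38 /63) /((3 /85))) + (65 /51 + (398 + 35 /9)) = 10432303 /29070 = 358.87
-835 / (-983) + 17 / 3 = 19216 / 2949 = 6.52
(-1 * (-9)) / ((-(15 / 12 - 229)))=36 / 911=0.04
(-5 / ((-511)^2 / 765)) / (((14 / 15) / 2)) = -57375 / 1827847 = -0.03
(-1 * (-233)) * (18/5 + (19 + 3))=5964.80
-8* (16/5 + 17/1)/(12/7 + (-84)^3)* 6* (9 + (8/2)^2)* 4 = 56560/345743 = 0.16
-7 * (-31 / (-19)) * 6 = -68.53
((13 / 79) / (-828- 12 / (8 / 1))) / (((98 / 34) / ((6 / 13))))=-68 / 2140663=-0.00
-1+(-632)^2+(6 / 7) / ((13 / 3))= 36347511 / 91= 399423.20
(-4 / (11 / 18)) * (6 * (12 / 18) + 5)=-648 / 11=-58.91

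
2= 2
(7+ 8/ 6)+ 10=55/ 3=18.33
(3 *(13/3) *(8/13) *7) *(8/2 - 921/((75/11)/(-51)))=386012.48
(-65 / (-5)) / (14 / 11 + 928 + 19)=143 / 10431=0.01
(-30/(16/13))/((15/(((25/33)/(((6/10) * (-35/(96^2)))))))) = 41600/77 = 540.26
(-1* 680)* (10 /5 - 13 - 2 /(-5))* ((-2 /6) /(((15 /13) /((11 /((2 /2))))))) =-1030744 /45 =-22905.42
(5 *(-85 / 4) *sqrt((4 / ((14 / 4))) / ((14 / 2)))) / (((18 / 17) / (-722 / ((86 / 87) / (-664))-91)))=-150643670375 *sqrt(2) / 10836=-19660605.55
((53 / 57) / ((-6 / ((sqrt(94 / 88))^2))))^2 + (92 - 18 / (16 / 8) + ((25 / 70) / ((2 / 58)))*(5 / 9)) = 140727006991 / 1585096128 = 88.78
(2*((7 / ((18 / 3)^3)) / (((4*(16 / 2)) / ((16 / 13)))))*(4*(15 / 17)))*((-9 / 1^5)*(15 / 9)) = -175 / 1326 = -0.13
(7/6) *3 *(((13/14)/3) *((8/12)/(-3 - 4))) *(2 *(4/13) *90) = -40/7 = -5.71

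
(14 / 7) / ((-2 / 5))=-5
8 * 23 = 184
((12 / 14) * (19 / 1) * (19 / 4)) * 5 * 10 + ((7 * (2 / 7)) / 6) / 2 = 162457 / 42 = 3868.02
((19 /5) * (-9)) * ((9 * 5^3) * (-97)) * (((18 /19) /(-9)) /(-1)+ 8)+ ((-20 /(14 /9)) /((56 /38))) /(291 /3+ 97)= 575102542545 /19012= 30249449.96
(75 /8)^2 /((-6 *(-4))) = 1875 /512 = 3.66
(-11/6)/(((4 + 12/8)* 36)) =-1/108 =-0.01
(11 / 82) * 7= 77 / 82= 0.94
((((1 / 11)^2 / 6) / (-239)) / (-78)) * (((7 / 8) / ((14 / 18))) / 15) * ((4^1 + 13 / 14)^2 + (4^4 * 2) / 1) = 105113 / 35369093760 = 0.00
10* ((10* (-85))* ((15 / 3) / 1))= -42500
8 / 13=0.62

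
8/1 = 8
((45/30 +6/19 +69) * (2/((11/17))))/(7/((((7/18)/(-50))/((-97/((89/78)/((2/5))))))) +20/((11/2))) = 4071483/569333480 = 0.01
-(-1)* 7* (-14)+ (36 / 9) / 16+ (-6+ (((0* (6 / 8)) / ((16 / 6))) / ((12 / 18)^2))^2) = -415 / 4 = -103.75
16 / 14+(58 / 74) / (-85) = 24957 / 22015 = 1.13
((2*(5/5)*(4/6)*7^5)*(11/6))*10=3697540/9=410837.78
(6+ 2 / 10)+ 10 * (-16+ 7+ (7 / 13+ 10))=1403 / 65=21.58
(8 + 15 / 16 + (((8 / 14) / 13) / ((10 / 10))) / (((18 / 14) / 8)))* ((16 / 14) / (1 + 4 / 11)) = 189673 / 24570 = 7.72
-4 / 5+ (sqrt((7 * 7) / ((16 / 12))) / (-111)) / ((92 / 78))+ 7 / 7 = 1 / 5 -91 * sqrt(3) / 3404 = 0.15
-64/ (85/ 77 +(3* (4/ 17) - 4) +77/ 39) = 816816/ 2755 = 296.48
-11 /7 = -1.57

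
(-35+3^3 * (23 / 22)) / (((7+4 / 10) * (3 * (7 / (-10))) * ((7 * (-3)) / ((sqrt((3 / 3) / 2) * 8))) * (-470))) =0.00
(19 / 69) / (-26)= -19 / 1794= -0.01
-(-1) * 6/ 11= 6/ 11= 0.55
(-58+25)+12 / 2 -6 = -33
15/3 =5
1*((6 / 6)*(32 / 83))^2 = 1024 / 6889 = 0.15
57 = 57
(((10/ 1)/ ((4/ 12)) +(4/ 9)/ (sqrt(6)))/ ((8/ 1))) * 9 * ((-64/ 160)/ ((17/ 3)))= -81/ 34- sqrt(6)/ 170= -2.40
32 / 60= 8 / 15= 0.53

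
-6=-6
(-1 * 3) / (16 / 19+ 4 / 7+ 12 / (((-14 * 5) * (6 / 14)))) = -1995 / 674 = -2.96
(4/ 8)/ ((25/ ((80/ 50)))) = 4/ 125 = 0.03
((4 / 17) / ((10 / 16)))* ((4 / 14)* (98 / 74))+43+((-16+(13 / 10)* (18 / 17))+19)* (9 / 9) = 8791 / 185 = 47.52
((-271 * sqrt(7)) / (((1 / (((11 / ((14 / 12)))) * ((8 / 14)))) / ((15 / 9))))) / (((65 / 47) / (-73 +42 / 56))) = 80981846 * sqrt(7) / 637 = 336354.51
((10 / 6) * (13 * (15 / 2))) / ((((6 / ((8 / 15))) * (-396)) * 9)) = -65 / 16038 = -0.00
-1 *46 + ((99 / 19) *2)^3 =7446878 / 6859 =1085.71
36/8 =9/2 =4.50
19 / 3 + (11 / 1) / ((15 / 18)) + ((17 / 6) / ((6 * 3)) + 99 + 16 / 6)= 65533 / 540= 121.36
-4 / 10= -2 / 5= -0.40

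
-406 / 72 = -203 / 36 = -5.64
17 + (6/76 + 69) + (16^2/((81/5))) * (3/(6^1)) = 289271/3078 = 93.98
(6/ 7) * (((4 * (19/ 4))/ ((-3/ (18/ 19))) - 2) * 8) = -384/ 7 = -54.86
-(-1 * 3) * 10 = 30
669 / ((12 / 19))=1059.25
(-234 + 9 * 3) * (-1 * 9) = 1863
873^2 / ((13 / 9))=6859161 / 13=527627.77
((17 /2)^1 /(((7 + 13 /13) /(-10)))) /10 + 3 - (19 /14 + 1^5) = -47 /112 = -0.42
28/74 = 14/37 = 0.38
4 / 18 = 2 / 9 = 0.22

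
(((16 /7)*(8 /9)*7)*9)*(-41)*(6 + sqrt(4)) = -41984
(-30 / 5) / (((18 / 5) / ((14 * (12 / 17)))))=-16.47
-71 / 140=-0.51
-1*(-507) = 507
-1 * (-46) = 46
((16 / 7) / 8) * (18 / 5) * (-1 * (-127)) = 4572 / 35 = 130.63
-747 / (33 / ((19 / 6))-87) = 9.75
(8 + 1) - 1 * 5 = 4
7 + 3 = 10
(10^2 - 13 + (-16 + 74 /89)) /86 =6393 /7654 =0.84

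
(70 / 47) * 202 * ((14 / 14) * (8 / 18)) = 56560 / 423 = 133.71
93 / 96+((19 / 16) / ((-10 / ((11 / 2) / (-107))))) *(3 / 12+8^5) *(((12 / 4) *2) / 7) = 82647151 / 479360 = 172.41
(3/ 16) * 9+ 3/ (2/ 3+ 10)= 63/ 32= 1.97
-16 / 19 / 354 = -8 / 3363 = -0.00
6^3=216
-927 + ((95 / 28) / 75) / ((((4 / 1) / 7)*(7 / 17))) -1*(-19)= -1525117 / 1680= -907.81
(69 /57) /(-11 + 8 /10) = -115 /969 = -0.12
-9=-9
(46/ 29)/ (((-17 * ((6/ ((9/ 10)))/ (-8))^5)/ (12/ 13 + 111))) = 25.99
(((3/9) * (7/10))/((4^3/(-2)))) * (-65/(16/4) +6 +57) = -1309/3840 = -0.34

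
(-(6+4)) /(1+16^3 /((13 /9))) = -130 /36877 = -0.00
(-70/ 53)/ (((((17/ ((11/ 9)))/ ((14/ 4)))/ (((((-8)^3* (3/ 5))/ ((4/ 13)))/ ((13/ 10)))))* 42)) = 49280/ 8109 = 6.08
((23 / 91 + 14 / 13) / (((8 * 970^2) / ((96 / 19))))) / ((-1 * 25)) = -363 / 10167600625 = -0.00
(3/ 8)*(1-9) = -3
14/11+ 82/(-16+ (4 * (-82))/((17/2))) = -1171/5104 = -0.23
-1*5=-5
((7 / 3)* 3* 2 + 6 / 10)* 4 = 292 / 5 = 58.40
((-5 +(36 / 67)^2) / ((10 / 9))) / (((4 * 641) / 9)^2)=-15417621 / 295111169440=-0.00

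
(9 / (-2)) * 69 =-621 / 2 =-310.50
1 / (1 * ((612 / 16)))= 4 / 153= 0.03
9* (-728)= -6552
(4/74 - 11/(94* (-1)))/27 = 0.01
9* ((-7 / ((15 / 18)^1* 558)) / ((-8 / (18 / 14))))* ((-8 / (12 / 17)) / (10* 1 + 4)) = -153 / 8680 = -0.02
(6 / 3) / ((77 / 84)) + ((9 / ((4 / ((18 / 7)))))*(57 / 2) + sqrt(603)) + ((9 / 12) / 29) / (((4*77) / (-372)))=3*sqrt(67) + 373008 / 2233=191.60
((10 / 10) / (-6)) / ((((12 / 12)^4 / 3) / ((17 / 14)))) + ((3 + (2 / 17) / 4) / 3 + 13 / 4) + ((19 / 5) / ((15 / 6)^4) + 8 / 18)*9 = 8.53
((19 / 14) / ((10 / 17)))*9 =2907 / 140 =20.76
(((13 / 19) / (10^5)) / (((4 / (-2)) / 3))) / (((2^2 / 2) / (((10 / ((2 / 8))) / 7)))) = -39 / 1330000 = -0.00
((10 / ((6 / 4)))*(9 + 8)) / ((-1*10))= -34 / 3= -11.33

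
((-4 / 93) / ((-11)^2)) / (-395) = 4 / 4444935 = 0.00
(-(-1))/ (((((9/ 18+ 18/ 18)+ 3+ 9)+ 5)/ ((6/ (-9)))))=-4/ 111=-0.04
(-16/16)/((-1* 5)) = 1/5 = 0.20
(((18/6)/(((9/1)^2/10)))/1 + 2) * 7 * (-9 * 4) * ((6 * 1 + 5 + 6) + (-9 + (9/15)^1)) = -77056/15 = -5137.07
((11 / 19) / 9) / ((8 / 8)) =11 / 171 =0.06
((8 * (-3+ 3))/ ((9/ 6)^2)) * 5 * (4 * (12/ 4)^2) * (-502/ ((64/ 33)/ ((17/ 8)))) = 0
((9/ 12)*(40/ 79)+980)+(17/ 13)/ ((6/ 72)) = 1022966/ 1027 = 996.07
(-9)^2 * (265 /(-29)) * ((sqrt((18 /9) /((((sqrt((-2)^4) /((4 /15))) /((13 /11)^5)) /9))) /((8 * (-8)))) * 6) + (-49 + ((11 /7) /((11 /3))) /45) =-5144 /105 + 2176551 * sqrt(4290) /1235168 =66.43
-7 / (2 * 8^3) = -7 / 1024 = -0.01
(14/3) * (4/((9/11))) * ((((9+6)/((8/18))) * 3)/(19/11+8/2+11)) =12705/92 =138.10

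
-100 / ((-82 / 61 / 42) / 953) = 122079300 / 41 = 2977543.90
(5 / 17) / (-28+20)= -5 / 136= -0.04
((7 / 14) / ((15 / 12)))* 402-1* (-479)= 3199 / 5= 639.80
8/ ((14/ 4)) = 16/ 7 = 2.29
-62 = -62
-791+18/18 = -790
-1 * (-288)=288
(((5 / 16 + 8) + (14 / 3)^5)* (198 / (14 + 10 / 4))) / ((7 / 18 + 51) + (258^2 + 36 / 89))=768737767 / 1920933018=0.40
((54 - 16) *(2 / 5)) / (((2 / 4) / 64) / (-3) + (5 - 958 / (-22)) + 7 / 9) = 963072 / 3124955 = 0.31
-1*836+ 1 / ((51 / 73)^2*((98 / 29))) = -212940187 / 254898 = -835.39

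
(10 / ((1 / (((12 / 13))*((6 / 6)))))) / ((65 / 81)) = 1944 / 169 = 11.50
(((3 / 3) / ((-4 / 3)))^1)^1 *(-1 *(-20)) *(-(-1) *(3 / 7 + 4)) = -66.43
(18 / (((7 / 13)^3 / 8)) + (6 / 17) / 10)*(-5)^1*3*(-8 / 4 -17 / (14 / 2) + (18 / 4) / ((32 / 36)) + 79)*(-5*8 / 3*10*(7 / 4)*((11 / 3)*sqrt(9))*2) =65959438592025 / 11662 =5655928536.45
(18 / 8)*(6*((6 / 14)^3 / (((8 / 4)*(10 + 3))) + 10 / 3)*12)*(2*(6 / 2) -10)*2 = -19280376 / 4459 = -4323.92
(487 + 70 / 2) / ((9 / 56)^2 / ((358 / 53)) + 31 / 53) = 31060286208 / 35030857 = 886.66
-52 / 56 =-13 / 14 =-0.93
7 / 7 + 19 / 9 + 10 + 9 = 199 / 9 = 22.11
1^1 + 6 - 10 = -3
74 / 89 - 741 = -65875 / 89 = -740.17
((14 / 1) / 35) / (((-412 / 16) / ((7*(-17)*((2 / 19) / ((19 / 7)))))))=13328 / 185915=0.07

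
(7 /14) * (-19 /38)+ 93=92.75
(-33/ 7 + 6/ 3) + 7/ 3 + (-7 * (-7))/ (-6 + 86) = 389/ 1680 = 0.23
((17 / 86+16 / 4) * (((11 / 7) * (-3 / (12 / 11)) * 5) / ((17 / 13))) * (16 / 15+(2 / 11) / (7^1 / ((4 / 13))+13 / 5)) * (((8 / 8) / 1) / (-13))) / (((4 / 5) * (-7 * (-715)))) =0.00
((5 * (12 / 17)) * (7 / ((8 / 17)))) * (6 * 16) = 5040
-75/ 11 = -6.82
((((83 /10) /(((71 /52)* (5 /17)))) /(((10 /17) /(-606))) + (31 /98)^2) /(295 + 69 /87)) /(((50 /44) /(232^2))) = -7790201362690180016 /2284844121875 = -3409511.09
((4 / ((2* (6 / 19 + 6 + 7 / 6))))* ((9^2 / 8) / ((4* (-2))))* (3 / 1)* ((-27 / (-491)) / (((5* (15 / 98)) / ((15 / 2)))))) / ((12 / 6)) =-18324873 / 67011680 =-0.27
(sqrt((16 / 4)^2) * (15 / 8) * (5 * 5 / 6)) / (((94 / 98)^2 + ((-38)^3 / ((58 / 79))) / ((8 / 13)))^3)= -84393788386297250 / 4837938571954254702117825119511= -0.00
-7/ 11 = -0.64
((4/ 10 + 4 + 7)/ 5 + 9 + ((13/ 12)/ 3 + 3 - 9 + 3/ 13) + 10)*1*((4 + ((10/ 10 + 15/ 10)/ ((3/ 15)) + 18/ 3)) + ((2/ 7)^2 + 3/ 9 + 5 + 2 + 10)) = 435840247/ 687960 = 633.53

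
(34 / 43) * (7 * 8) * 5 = 9520 / 43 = 221.40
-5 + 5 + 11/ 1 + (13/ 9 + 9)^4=78147067/ 6561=11910.85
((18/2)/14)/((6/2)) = 3/14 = 0.21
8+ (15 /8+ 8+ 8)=207 /8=25.88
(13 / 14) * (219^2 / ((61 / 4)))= 1246986 / 427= 2920.34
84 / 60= 7 / 5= 1.40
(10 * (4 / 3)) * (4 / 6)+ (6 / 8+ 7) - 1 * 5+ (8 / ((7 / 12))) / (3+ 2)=18121 / 1260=14.38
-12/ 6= -2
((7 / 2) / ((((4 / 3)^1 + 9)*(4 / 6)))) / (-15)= -21 / 620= -0.03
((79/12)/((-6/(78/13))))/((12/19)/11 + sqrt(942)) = 16511/41147358-3450799 * sqrt(942)/493768296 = -0.21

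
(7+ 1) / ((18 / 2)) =8 / 9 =0.89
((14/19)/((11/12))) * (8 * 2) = 12.86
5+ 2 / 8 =21 / 4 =5.25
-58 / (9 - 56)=58 / 47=1.23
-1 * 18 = -18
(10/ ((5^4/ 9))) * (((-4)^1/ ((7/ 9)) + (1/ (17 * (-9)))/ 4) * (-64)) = 705248/ 14875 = 47.41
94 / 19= 4.95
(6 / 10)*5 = 3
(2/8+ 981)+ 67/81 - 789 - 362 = -54731/324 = -168.92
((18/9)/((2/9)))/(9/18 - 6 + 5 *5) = 6/13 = 0.46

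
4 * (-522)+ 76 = -2012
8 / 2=4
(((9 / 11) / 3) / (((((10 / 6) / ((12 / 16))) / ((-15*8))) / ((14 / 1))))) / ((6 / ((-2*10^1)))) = 7560 / 11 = 687.27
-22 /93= -0.24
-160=-160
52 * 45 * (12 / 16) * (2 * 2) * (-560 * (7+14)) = -82555200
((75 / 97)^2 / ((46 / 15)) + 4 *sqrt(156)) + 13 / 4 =2982041 / 865628 + 8 *sqrt(39) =53.40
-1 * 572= -572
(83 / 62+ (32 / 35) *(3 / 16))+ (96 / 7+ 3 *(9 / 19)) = 686293 / 41230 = 16.65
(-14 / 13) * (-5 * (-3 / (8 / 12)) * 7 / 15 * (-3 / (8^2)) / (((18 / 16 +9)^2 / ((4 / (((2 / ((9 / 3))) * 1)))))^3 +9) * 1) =1605632 / 15136662047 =0.00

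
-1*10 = -10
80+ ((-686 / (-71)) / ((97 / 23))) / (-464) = 127814831 / 1597784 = 80.00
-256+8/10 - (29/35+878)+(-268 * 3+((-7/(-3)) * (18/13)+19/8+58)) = -6822899/3640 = -1874.42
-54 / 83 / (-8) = 27 / 332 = 0.08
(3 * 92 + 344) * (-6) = -3720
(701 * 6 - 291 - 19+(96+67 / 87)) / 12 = 347371 / 1044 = 332.73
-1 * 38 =-38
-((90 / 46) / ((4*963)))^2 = -25 / 96904336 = -0.00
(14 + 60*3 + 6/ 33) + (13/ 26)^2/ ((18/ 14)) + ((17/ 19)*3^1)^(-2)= 22261081/ 114444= 194.52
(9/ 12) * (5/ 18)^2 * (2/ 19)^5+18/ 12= 200564119/ 133709346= 1.50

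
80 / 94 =40 / 47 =0.85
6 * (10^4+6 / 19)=1140036 / 19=60001.89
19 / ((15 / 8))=152 / 15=10.13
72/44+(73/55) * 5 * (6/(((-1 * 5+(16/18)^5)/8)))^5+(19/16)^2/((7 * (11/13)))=-23929242609697575170094996716199729119/24557658656257560312319478806784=-974410.59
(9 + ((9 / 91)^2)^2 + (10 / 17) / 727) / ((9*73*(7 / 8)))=61027426592000 / 3897735019852401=0.02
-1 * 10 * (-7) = 70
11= 11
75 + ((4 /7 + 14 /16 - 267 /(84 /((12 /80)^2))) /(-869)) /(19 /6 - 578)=1258816066197 /16784213600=75.00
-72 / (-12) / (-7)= -6 / 7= -0.86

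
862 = 862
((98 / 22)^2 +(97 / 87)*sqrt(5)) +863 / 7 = 97*sqrt(5) / 87 +121230 / 847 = 145.62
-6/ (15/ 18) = -36/ 5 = -7.20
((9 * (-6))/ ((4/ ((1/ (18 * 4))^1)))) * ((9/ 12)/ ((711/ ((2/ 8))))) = -1/ 20224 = -0.00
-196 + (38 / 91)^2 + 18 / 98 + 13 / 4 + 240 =1576969 / 33124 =47.61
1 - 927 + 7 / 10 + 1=-9243 / 10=-924.30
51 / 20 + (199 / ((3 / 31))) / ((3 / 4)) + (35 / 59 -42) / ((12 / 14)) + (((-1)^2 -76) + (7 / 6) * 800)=37747231 / 10620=3554.35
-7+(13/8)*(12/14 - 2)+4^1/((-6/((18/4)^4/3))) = -5599/56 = -99.98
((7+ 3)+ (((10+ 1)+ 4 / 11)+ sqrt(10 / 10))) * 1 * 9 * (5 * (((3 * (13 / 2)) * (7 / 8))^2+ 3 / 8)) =413049375 / 1408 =293358.93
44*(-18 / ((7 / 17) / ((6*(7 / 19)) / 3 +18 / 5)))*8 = -44377344 / 665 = -66732.85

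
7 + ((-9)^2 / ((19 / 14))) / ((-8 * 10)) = 4753 / 760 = 6.25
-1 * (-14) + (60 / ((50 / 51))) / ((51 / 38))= 298 / 5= 59.60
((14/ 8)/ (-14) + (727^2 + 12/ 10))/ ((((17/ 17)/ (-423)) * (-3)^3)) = 993636541/ 120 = 8280304.51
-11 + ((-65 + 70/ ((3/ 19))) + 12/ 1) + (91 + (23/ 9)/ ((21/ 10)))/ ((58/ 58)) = 89123/ 189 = 471.55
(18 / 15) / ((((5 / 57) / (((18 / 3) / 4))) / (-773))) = -396549 / 25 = -15861.96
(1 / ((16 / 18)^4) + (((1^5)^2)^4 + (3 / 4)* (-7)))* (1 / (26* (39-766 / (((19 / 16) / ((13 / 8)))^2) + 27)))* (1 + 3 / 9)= 3915767 / 39455969280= 0.00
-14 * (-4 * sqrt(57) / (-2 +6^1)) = 14 * sqrt(57) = 105.70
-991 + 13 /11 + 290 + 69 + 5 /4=-27701 /44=-629.57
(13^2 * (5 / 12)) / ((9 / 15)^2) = 21125 / 108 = 195.60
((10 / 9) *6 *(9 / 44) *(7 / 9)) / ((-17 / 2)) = -70 / 561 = -0.12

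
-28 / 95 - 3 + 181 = 16882 / 95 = 177.71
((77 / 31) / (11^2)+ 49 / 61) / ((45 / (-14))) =-26656 / 104005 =-0.26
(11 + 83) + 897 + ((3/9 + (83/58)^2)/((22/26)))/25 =2750634703/2775300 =991.11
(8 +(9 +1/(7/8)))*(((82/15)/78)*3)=5207/1365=3.81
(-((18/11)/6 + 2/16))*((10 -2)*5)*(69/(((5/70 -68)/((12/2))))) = 338100/3487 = 96.96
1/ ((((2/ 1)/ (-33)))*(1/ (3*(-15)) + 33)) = -0.50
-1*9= -9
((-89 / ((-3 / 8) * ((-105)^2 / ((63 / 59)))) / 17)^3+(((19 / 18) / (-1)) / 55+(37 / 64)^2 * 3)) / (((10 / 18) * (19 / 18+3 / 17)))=19410027405115659946629 / 13508341014328160000000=1.44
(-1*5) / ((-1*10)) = 1 / 2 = 0.50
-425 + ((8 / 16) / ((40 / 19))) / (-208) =-7072019 / 16640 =-425.00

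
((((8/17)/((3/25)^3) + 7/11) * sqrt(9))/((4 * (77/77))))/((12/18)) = 1378213/4488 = 307.09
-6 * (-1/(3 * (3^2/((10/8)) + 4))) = 5/28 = 0.18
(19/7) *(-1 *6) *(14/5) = -228/5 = -45.60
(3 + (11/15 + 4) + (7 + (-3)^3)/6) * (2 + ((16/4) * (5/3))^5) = 70410692/1215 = 57951.19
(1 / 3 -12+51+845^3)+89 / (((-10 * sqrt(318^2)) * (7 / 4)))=603351164.32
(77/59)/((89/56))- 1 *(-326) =326.82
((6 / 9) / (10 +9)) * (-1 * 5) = -10 / 57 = -0.18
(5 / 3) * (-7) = -35 / 3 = -11.67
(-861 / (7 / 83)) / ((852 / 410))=-697615 / 142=-4912.78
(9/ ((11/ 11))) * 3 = 27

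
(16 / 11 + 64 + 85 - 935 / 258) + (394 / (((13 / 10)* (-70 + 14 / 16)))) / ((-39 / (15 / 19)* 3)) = 246695024705 / 1679796118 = 146.86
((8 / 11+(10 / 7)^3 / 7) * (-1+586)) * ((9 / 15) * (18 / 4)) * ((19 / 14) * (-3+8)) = 2266392960 / 184877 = 12258.92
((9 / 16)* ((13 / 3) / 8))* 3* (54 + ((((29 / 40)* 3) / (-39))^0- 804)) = -87633 / 128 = -684.63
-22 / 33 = -2 / 3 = -0.67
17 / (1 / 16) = 272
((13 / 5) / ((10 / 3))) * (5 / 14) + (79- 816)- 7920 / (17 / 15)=-18385397 / 2380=-7724.96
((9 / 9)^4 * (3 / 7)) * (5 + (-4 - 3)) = -6 / 7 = -0.86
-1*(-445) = 445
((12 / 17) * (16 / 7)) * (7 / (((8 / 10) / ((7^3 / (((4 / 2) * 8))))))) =302.65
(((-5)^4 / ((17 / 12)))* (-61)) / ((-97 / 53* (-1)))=-24247500 / 1649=-14704.37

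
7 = 7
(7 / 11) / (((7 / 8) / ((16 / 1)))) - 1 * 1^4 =117 / 11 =10.64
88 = 88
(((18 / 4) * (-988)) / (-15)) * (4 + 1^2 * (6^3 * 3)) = 966264 / 5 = 193252.80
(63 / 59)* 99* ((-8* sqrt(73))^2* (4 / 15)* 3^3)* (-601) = -630457115904 / 295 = -2137142765.78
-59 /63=-0.94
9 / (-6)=-3 / 2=-1.50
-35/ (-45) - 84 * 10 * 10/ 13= -75509/ 117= -645.38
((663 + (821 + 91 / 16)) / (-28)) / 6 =-1135 / 128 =-8.87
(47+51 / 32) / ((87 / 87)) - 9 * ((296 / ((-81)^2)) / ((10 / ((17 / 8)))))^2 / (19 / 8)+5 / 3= 3653963704601 / 72701128800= 50.26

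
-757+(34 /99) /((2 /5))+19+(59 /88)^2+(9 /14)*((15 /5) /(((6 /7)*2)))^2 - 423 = -80688673 /69696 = -1157.72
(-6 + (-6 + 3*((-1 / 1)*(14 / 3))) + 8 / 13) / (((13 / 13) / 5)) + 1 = -1637 / 13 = -125.92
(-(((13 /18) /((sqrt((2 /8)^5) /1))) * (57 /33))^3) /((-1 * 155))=61723537408 /150396345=410.41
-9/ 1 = -9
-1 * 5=-5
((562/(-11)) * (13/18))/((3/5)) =-18265/297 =-61.50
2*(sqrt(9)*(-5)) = -30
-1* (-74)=74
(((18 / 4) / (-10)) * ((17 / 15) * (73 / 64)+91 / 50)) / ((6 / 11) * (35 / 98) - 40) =3451371 / 98080000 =0.04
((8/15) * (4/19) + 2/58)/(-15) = -0.01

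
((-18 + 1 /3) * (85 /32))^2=20295025 /9216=2202.15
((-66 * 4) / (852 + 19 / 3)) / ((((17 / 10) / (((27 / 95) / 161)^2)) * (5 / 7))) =-1154736 / 1462941895625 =-0.00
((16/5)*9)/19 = 144/95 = 1.52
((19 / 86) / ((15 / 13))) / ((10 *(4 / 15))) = 247 / 3440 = 0.07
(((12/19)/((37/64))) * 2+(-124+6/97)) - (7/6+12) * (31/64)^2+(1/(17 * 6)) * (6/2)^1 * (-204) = -219273765649/1675862016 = -130.84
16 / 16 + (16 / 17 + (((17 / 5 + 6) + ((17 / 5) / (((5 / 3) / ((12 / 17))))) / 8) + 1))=10643 / 850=12.52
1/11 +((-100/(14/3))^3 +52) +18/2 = -36894504/3773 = -9778.56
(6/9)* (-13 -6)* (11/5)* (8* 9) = -2006.40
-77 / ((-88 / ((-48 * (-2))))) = 84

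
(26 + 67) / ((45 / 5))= 31 / 3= 10.33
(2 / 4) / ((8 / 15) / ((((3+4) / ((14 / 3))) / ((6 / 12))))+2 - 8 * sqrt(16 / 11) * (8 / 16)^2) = -2025 * sqrt(11) / 5989 - 24255 / 23956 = -2.13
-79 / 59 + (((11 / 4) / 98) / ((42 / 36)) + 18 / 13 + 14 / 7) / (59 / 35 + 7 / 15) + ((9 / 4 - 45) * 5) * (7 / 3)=-16936733857 / 33975032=-498.51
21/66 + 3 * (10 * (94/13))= 217.24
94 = 94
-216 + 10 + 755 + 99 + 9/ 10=6489/ 10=648.90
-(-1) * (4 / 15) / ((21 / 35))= 4 / 9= 0.44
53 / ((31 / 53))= 2809 / 31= 90.61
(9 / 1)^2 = 81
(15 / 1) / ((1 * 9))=5 / 3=1.67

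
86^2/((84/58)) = 107242/21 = 5106.76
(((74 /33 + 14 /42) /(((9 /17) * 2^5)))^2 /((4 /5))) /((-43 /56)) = -73080875 /1942009344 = -0.04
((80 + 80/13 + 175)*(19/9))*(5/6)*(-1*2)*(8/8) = -322525/351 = -918.87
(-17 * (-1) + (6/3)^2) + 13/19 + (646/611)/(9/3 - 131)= 16104711/742976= 21.68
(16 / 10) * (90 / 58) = 72 / 29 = 2.48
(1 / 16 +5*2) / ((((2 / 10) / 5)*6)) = 4025 / 96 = 41.93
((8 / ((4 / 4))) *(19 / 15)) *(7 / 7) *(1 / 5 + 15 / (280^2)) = 2.03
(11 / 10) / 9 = 11 / 90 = 0.12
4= 4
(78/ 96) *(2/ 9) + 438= 31549/ 72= 438.18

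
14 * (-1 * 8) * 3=-336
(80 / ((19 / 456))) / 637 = 1920 / 637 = 3.01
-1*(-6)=6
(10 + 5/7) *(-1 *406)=-4350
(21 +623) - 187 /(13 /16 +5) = 611.83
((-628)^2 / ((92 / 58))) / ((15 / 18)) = 34311408 / 115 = 298360.07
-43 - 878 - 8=-929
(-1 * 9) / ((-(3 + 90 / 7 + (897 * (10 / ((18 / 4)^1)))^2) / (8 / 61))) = 4536 / 15269751739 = 0.00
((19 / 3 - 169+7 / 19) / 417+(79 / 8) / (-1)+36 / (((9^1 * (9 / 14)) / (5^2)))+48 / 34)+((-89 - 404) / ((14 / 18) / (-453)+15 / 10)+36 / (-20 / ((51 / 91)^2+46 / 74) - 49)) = -31951325166171517 / 174738975660312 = -182.85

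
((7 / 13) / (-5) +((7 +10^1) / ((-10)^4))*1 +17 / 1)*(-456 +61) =-173501459 / 26000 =-6673.13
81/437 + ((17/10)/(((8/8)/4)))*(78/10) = 581487/10925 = 53.23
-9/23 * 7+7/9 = -406/207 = -1.96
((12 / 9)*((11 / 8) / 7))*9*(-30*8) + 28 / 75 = -296804 / 525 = -565.34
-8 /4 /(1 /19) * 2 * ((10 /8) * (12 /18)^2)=-380 /9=-42.22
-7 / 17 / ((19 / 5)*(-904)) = 0.00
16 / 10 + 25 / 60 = 121 / 60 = 2.02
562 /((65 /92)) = 51704 /65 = 795.45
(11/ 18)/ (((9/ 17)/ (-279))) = -5797/ 18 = -322.06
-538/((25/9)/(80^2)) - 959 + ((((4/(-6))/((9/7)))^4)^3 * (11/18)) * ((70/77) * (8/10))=-1240511.00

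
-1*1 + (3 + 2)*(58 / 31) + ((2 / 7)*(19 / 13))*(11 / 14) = 171462 / 19747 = 8.68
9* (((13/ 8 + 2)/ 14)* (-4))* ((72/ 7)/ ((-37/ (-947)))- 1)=-17728425/ 7252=-2444.63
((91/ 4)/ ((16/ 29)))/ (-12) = -2639/ 768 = -3.44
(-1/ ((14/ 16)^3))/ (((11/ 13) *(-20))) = 1664/ 18865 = 0.09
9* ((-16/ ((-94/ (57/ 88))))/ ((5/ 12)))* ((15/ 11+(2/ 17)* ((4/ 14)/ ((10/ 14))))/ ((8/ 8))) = 8119764/ 2416975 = 3.36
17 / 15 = 1.13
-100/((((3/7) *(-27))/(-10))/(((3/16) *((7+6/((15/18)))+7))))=-343.52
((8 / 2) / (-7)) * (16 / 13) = -64 / 91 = -0.70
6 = 6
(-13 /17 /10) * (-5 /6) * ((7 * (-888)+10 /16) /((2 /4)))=-646399 /816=-792.16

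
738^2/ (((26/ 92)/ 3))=75160872/ 13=5781605.54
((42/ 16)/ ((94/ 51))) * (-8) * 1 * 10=-113.94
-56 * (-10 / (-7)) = -80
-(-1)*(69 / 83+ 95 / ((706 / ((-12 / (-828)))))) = 0.83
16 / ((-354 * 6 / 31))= -124 / 531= -0.23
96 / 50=48 / 25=1.92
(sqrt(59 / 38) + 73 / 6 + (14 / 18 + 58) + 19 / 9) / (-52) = -1315 / 936 -sqrt(2242) / 1976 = -1.43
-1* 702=-702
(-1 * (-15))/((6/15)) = 75/2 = 37.50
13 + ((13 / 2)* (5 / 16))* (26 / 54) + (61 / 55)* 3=822347 / 47520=17.31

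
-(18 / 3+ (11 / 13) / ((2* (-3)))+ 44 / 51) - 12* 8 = -45403 / 442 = -102.72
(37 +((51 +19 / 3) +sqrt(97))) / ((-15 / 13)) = -3679 / 45 - 13 * sqrt(97) / 15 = -90.29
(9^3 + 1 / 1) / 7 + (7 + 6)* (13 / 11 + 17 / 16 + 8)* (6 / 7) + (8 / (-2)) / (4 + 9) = 1746777 / 8008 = 218.13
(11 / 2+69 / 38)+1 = 158 / 19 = 8.32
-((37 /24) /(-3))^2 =-1369 /5184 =-0.26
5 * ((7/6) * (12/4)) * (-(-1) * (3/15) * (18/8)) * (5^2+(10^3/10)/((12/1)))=525/2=262.50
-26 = -26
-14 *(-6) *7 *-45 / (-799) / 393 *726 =6403320 / 104669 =61.18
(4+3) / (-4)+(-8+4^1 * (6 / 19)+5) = -265 / 76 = -3.49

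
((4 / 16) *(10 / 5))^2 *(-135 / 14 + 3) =-93 / 56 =-1.66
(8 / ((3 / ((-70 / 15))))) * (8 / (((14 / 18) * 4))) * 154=-4928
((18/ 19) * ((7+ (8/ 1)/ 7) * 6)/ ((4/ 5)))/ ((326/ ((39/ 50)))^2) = 123201/ 371966000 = 0.00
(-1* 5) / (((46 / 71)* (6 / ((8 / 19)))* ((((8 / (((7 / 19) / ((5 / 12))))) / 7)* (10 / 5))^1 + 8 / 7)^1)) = -17395 / 119738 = -0.15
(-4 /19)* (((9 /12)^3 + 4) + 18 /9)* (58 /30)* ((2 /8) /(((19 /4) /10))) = -3973 /2888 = -1.38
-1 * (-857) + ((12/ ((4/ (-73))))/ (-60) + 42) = 18053/ 20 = 902.65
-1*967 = -967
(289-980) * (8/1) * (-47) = 259816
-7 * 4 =-28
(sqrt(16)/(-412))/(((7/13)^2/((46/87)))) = -7774/439089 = -0.02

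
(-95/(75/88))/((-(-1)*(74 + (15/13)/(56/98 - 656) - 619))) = 99724768/487591275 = 0.20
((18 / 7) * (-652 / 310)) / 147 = -1956 / 53165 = -0.04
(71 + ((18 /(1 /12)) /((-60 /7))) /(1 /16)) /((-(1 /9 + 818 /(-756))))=-627858 /1835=-342.16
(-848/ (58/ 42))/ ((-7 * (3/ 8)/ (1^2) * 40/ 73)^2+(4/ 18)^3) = -69181248528/ 234315853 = -295.25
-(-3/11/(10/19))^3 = 185193/1331000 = 0.14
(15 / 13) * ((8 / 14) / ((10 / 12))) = 72 / 91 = 0.79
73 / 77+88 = 6849 / 77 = 88.95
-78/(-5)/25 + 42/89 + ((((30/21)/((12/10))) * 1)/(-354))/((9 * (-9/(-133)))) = 1043495849/956994750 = 1.09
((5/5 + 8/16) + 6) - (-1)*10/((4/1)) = 10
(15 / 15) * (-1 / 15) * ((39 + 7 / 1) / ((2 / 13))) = -299 / 15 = -19.93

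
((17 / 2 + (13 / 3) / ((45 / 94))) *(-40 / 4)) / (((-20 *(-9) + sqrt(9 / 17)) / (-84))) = 45115280 / 550791 - 132692 *sqrt(17) / 1652373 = 81.58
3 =3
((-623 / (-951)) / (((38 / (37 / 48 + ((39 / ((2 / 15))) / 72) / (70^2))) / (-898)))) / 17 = -1450544339 / 2064202560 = -0.70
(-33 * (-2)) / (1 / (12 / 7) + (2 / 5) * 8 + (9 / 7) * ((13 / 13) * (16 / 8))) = 10.39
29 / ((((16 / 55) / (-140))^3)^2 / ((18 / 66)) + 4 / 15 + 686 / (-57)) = -7646533076329833984375 / 3103021408107714765926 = -2.46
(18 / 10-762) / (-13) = 3801 / 65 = 58.48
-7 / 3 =-2.33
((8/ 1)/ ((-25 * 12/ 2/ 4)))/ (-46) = 8/ 1725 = 0.00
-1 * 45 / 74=-45 / 74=-0.61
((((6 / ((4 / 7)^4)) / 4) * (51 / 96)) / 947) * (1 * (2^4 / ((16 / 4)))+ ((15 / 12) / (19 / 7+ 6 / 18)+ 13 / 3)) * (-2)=-274086155 / 1986002944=-0.14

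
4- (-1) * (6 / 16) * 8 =7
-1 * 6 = -6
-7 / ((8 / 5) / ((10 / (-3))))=175 / 12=14.58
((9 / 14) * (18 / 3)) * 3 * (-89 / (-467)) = 7209 / 3269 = 2.21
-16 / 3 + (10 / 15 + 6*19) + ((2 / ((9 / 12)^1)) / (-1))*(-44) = 680 / 3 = 226.67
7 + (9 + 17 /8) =145 /8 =18.12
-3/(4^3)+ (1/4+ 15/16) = 73/64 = 1.14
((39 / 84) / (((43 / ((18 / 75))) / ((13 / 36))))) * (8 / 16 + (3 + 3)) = 2197 / 361200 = 0.01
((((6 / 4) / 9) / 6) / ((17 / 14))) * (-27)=-21 / 34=-0.62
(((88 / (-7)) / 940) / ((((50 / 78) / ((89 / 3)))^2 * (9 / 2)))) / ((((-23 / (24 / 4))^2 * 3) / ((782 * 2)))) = -16020951232 / 70940625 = -225.84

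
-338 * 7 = -2366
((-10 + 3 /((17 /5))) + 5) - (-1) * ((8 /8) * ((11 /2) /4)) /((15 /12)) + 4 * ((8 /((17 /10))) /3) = 1661 /510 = 3.26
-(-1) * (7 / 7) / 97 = 1 / 97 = 0.01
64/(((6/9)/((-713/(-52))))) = 17112/13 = 1316.31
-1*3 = -3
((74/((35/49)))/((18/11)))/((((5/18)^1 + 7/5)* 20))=2849/1510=1.89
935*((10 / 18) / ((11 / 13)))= 5525 / 9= 613.89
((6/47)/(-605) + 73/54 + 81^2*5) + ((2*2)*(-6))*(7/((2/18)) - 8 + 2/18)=48342883441/1535490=31483.68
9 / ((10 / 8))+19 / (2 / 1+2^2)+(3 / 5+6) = 509 / 30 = 16.97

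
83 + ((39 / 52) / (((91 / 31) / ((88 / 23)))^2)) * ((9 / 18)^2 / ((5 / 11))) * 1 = 83.70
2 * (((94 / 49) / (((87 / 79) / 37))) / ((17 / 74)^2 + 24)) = 3009193424 / 561492519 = 5.36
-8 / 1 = -8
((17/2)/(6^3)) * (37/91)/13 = 0.00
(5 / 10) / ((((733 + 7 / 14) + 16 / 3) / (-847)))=-231 / 403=-0.57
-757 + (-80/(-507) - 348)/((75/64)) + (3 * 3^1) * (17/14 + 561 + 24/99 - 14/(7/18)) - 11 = 21510206189/5855850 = 3673.29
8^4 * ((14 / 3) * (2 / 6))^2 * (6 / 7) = 229376 / 27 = 8495.41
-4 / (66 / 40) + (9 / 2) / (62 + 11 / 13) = -126859 / 53922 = -2.35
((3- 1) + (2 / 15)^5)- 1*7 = -3796843 / 759375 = -5.00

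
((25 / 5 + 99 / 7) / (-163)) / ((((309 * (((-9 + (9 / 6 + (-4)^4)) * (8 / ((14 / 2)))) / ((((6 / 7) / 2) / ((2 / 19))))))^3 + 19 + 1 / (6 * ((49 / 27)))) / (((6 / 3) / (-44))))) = 6433742 / 12068607592320935997605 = 0.00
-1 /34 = -0.03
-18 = -18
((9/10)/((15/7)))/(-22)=-21/1100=-0.02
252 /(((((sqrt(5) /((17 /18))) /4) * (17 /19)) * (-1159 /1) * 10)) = -28 * sqrt(5) /1525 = -0.04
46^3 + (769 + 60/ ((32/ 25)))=98151.88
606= 606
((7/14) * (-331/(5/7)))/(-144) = 2317/1440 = 1.61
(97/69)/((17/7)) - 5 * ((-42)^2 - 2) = -10333451/1173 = -8809.42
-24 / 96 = -1 / 4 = -0.25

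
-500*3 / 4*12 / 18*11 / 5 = -550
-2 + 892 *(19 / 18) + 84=9212 / 9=1023.56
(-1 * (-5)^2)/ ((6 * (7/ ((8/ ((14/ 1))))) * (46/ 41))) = -1025/ 3381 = -0.30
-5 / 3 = -1.67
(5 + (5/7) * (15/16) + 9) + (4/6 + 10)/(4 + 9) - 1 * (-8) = 102605/4368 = 23.49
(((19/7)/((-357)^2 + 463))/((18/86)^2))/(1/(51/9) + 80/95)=0.00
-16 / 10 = -8 / 5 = -1.60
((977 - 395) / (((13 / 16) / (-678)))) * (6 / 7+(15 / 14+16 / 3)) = -3526792.09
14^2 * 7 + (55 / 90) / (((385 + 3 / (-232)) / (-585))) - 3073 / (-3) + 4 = 642922897 / 267951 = 2399.40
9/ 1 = 9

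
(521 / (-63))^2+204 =1081117 / 3969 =272.39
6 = 6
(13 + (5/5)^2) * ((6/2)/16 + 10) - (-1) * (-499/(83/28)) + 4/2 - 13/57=-906097/37848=-23.94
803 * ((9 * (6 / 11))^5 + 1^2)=33530803475 / 14641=2290198.99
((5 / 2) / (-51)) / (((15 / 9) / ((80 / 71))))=-40 / 1207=-0.03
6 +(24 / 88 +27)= 366 / 11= 33.27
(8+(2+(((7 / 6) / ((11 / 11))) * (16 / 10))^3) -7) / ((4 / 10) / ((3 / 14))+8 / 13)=417001 / 108900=3.83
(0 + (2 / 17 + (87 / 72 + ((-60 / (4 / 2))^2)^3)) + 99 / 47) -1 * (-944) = 13979322167963 / 19176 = 729000947.43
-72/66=-12/11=-1.09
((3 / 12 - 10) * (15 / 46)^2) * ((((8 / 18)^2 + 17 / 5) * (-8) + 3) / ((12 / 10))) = 3393325 / 152352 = 22.27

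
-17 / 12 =-1.42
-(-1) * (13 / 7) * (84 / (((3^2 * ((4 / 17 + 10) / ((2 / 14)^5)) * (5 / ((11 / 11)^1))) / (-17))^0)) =156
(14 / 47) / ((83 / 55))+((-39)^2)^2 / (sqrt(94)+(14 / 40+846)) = 1018484606424490 / 372526942943 - 308458800 * sqrt(94) / 95495243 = 2702.67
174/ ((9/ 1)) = 58/ 3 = 19.33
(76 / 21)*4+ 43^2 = 39133 / 21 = 1863.48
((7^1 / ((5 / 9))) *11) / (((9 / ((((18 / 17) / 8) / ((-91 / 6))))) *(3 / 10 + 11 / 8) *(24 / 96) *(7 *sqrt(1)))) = -4752 / 103649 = -0.05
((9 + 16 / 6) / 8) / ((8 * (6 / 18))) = 35 / 64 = 0.55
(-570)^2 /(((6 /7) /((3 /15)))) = 75810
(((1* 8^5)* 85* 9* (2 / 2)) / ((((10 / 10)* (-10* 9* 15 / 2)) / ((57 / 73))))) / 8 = -1323008 / 365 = -3624.68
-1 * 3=-3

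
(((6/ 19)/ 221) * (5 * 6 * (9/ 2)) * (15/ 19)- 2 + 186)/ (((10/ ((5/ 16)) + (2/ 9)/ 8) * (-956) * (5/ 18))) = -2380080348/ 109925054135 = -0.02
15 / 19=0.79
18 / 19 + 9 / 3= 75 / 19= 3.95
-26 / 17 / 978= -13 / 8313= -0.00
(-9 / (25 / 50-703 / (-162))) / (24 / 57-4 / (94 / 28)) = 650997 / 269696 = 2.41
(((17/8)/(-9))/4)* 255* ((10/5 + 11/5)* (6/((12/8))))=-2023/8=-252.88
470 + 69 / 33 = 5193 / 11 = 472.09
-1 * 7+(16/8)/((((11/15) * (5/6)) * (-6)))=-83/11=-7.55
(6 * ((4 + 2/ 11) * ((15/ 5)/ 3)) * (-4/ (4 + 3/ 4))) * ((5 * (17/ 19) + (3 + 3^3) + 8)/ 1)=-897.43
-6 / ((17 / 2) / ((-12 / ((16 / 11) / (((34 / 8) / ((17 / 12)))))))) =297 / 17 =17.47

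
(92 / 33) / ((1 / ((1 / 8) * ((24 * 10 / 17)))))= 920 / 187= 4.92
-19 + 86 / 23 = -15.26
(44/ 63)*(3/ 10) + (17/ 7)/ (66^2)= 0.21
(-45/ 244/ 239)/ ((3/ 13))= -195/ 58316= -0.00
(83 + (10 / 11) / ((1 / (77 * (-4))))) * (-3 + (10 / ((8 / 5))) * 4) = -4334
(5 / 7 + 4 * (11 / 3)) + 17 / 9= 1088 / 63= 17.27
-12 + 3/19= -225/19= -11.84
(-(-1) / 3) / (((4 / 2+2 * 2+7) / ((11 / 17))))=11 / 663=0.02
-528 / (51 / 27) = -4752 / 17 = -279.53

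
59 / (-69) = -59 / 69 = -0.86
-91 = -91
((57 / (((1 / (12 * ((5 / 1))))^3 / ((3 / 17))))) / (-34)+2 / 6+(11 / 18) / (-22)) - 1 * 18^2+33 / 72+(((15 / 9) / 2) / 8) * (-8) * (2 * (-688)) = -1312562057 / 20808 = -63079.68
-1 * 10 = -10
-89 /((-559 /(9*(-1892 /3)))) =-903.69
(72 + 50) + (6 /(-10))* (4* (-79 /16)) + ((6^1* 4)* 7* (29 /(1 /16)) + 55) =1562817 /20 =78140.85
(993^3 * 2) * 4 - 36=7833173220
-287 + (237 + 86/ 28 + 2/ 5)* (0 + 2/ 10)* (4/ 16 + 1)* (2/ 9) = -114929/ 420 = -273.64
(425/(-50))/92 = -17/184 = -0.09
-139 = -139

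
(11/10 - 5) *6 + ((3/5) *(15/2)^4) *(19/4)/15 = 184887/320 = 577.77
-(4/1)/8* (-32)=16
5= 5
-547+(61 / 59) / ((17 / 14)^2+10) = -72570021 / 132691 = -546.91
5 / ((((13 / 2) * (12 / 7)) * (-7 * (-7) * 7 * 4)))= 5 / 15288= 0.00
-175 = -175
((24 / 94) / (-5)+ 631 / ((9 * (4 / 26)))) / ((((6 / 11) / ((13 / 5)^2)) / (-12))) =-3583202051 / 52875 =-67767.41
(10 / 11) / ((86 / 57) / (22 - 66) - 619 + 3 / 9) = -380 / 258617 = -0.00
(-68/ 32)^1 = -2.12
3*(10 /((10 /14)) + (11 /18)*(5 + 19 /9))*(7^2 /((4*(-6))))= -36407 /324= -112.37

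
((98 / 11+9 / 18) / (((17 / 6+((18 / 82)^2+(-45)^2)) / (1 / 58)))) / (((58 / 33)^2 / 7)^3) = 3821656971713427 / 4105488225415340416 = 0.00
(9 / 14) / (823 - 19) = 3 / 3752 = 0.00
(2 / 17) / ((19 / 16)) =0.10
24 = 24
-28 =-28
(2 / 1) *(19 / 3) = 12.67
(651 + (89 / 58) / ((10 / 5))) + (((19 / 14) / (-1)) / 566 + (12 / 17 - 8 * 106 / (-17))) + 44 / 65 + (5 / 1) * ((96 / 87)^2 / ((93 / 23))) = 241245186830933 / 342417296130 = 704.54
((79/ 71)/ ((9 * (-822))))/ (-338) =79/ 177537204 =0.00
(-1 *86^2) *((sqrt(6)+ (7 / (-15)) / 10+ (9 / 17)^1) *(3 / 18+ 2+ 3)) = -114638 *sqrt(6) / 3 -70559689 / 3825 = -112048.51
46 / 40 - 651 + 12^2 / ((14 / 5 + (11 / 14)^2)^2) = -143005813597 / 224316020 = -637.52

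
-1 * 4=-4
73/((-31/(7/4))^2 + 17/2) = 7154/31585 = 0.23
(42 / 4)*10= 105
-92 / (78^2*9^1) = -23 / 13689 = -0.00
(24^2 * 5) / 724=720 / 181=3.98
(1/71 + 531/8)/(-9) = -37709/5112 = -7.38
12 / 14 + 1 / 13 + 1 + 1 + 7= 904 / 91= 9.93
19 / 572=0.03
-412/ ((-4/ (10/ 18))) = 515/ 9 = 57.22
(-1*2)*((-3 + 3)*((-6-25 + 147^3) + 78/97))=0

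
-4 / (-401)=0.01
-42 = -42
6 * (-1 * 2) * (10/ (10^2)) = -6/ 5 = -1.20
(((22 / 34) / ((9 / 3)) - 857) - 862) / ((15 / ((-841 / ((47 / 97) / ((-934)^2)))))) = 6238110164845096 / 35955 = 173497710049.93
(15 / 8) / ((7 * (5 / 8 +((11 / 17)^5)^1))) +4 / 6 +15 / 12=1605992833 / 704566212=2.28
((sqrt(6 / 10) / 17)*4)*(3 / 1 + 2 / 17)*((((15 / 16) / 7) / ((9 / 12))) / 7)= 53*sqrt(15) / 14161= 0.01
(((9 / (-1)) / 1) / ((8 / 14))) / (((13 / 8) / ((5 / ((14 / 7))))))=-315 / 13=-24.23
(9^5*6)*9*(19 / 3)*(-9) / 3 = -60584274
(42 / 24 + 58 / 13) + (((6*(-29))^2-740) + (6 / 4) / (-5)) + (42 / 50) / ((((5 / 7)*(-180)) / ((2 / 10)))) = 7200840619 / 243750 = 29541.91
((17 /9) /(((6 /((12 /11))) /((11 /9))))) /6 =17 /243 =0.07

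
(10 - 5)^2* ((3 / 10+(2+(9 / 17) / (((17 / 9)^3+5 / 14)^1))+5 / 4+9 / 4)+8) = 427080705 / 1231259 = 346.87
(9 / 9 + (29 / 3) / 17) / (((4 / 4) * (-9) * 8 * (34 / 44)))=-220 / 7803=-0.03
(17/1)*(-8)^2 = 1088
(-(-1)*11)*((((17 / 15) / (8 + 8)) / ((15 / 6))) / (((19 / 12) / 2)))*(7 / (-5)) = -1309 / 2375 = -0.55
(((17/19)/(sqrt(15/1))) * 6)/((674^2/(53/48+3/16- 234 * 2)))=-190417 * sqrt(15)/517874640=-0.00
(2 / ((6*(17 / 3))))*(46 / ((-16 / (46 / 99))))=-529 / 6732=-0.08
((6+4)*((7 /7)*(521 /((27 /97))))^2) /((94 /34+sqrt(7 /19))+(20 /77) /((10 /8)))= 411928787044212515 /33493099698 - 21881052722512445*sqrt(133) /100479299094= 9787506.08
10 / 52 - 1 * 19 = -489 / 26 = -18.81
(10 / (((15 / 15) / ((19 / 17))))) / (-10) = -1.12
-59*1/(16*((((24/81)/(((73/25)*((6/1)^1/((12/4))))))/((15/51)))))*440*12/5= -3837537/170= -22573.75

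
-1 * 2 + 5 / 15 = -5 / 3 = -1.67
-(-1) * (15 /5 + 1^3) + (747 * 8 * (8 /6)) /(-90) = -1268 /15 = -84.53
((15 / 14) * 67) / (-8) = -1005 / 112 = -8.97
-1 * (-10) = 10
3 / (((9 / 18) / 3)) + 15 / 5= 21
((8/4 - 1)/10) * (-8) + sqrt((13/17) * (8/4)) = 0.44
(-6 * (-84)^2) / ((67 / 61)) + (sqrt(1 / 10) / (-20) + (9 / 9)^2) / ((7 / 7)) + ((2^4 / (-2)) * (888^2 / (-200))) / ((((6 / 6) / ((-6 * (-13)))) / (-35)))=-28859428753 / 335 - sqrt(10) / 200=-86147548.53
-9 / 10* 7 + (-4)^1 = -103 / 10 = -10.30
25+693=718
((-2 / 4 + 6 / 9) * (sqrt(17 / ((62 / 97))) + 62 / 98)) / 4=31 / 1176 + sqrt(102238) / 1488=0.24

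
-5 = -5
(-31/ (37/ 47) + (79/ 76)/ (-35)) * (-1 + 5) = -3878543/ 24605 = -157.63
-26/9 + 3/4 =-77/36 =-2.14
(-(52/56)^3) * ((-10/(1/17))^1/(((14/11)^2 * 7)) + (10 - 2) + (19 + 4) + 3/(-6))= -11685843/941192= -12.42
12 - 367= -355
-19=-19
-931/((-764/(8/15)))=1862/2865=0.65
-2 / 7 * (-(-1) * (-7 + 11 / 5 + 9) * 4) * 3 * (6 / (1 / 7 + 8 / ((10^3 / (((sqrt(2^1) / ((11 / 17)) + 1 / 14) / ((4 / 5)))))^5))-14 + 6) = -36990782323238958698273376727017244400367247644096 / 75553068470798068767730730310044252669034308645 + 55665945716530176688952180736000000000 * sqrt(2) / 15110613694159613753546146062008850533806861729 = -489.60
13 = 13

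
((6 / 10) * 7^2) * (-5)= -147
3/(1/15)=45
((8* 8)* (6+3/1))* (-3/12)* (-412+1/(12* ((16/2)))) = 118653/2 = 59326.50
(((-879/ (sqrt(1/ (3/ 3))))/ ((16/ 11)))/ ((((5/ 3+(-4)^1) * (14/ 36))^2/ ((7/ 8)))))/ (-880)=640791/ 878080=0.73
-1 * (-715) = 715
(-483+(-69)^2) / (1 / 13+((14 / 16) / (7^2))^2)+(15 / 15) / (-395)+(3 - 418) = 68373971106 / 1243855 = 54969.41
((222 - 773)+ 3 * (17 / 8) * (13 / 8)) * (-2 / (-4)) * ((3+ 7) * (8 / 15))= -34601 / 24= -1441.71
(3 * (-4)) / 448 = -3 / 112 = -0.03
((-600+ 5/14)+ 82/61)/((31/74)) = -18905039/13237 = -1428.20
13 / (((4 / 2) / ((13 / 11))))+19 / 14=696 / 77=9.04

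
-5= -5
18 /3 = 6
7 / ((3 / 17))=119 / 3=39.67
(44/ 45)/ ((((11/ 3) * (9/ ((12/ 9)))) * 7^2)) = 0.00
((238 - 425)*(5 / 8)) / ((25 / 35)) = -1309 / 8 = -163.62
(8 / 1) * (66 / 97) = 528 / 97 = 5.44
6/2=3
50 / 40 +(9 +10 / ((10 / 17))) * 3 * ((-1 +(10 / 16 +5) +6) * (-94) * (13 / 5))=-810181 / 4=-202545.25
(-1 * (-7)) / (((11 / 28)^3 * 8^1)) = 19208 / 1331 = 14.43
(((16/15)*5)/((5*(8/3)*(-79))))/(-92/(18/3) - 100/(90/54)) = 3/44635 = 0.00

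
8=8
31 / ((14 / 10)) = 155 / 7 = 22.14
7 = 7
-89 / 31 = -2.87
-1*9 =-9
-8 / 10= -4 / 5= -0.80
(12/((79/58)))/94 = 348/3713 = 0.09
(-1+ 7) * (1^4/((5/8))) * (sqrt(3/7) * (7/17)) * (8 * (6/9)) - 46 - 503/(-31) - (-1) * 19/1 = -334/31+ 256 * sqrt(21)/85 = 3.03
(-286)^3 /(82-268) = 11696828 /93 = 125772.34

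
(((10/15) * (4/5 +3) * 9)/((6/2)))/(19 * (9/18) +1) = 76/105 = 0.72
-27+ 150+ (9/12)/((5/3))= 2469/20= 123.45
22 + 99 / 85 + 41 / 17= 25.58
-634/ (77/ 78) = -49452/ 77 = -642.23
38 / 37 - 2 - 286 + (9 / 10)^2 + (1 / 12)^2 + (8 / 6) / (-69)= -876726809 / 3063600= -286.18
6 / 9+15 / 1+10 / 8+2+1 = 239 / 12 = 19.92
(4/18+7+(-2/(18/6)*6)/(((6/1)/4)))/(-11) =-0.41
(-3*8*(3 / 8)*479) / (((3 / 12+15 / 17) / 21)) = -879444 / 11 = -79949.45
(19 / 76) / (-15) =-1 / 60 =-0.02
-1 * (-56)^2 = -3136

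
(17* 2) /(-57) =-34 /57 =-0.60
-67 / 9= -7.44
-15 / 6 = -5 / 2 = -2.50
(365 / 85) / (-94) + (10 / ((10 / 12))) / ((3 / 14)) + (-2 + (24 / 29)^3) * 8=44.49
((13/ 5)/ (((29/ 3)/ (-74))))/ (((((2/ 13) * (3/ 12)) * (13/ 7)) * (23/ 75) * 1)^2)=-636363000/ 15341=-41481.19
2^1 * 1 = 2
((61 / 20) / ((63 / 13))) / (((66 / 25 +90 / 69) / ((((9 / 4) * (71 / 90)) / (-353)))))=-1294969 / 1614017664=-0.00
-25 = -25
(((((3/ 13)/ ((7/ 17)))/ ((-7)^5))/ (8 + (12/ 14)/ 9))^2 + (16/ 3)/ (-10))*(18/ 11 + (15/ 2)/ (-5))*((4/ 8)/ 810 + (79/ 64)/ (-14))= 242671051509151807/ 38111217105177216000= 0.01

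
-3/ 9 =-1/ 3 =-0.33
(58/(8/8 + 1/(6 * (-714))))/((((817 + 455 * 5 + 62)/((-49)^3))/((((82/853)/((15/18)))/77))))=-1027312950384/316877562265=-3.24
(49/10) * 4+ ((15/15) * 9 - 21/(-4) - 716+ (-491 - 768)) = -38823/20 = -1941.15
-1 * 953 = -953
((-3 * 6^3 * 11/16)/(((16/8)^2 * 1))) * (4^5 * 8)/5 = -912384/5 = -182476.80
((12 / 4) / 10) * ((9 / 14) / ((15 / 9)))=81 / 700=0.12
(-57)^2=3249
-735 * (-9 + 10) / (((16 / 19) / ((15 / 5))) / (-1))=41895 / 16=2618.44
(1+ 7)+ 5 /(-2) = 11 /2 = 5.50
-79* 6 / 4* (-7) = 1659 / 2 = 829.50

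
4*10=40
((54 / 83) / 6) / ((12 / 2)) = 3 / 166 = 0.02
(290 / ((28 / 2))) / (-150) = -29 / 210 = -0.14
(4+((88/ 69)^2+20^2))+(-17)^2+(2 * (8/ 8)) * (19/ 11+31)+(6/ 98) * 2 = 1950818369/ 2566179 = 760.20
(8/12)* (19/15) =38/45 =0.84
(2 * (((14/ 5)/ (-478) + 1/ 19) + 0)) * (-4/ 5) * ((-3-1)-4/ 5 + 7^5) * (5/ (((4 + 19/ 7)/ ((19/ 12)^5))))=-4521688180303/ 485265600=-9317.97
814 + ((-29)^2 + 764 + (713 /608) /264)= 388279241 /160512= 2419.00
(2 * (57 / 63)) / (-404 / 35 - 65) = -10 / 423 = -0.02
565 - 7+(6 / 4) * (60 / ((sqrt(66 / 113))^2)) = 7833 / 11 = 712.09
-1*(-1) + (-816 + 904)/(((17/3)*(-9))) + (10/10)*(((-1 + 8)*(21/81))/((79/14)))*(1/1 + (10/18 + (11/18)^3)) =-16051319/105737076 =-0.15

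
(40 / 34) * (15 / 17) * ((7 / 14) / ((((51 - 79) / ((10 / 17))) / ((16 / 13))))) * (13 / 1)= -6000 / 34391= -0.17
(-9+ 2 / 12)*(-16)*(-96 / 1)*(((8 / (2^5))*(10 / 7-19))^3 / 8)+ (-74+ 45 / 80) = 788604583 / 5488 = 143696.17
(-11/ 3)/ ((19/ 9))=-33/ 19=-1.74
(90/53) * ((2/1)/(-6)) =-0.57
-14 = -14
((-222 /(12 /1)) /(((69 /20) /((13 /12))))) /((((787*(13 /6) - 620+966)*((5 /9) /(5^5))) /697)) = -3143034375 /283061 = -11103.74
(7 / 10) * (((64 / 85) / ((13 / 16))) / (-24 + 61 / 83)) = -297472 / 10668775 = -0.03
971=971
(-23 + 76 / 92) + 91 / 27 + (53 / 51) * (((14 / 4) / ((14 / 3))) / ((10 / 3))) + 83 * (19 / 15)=36554083 / 422280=86.56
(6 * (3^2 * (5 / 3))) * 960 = 86400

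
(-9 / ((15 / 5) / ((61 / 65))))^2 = 33489 / 4225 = 7.93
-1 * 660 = -660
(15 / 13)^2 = 225 / 169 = 1.33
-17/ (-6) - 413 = -2461/ 6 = -410.17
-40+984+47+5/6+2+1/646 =963026/969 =993.83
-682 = -682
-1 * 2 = -2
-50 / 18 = -25 / 9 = -2.78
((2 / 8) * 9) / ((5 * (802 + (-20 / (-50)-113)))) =1 / 1532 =0.00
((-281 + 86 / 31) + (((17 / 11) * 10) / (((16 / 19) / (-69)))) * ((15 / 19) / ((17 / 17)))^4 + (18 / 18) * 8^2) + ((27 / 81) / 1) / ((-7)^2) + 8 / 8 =-705.13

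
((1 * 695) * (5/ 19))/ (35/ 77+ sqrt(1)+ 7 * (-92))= -38225/ 134292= -0.28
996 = 996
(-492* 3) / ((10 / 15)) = -2214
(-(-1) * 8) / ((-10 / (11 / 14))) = -22 / 35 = -0.63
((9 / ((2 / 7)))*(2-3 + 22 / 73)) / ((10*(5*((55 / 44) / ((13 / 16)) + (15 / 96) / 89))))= -0.29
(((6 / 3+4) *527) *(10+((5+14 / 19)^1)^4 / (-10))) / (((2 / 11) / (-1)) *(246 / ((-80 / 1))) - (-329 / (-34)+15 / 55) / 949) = -143792804772348732 / 253754404829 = -566661.32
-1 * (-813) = 813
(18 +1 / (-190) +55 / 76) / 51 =2371 / 6460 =0.37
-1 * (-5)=5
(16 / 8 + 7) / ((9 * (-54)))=-1 / 54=-0.02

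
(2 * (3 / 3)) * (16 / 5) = 32 / 5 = 6.40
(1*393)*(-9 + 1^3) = -3144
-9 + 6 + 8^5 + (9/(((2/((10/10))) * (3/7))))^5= 5132581/32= 160393.16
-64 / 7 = -9.14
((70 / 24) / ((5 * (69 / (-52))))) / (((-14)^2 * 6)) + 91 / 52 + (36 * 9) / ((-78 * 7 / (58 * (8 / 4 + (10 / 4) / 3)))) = -43295047 / 452088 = -95.77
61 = 61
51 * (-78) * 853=-3393234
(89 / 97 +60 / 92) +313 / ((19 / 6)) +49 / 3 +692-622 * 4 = -213545803 / 127167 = -1679.25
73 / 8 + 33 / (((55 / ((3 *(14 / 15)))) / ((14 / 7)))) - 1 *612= -119903 / 200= -599.52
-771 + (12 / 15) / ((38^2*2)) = -2783309 / 3610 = -771.00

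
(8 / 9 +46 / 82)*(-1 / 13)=-535 / 4797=-0.11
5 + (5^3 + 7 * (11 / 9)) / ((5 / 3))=1277 / 15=85.13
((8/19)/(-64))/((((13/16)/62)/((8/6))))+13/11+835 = 6810262/8151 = 835.51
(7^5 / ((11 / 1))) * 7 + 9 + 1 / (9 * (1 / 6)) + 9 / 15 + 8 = 1767749 / 165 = 10713.63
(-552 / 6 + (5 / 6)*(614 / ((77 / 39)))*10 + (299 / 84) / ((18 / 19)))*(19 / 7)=791067793 / 116424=6794.71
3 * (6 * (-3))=-54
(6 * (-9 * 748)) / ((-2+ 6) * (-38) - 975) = 40392 / 1127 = 35.84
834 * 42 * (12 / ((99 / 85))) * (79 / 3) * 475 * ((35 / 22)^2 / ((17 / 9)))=8050857412500 / 1331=6048728333.96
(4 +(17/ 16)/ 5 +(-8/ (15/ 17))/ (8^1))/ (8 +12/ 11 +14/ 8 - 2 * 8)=-0.60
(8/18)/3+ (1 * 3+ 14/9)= 127/27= 4.70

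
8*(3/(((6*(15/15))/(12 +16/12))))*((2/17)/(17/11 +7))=1760/2397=0.73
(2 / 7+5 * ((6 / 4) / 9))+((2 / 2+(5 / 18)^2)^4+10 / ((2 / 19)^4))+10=6284040303383959 / 77139724032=81463.09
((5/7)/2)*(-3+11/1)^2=160/7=22.86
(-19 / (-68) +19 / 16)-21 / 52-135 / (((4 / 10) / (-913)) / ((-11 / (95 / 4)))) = -9588181539 / 67184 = -142715.25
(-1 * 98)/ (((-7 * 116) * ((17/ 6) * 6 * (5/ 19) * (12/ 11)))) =1463/ 59160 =0.02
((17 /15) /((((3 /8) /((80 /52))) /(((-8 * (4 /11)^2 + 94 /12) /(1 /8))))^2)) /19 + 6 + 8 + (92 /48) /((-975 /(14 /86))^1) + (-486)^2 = 11748265212458377531 /49123101069900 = 239159.68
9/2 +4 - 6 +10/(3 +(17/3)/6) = 715/142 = 5.04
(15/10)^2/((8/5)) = 45/32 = 1.41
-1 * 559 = -559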